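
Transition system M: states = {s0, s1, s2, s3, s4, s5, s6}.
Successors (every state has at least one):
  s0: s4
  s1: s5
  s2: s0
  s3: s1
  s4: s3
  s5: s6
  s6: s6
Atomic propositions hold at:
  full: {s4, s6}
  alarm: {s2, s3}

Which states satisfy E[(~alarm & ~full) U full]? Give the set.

Sat(~alarm) = {s0, s1, s4, s5, s6}
Sat(~full) = {s0, s1, s2, s3, s5}
Sat(~alarm & ~full) = {s0, s1, s5}
E[(~alarm & ~full) U full]: least fixpoint, start Z0 = Sat(full) = {s4, s6}, add states in Sat(~alarm & ~full) with some successor in Z. Z1 = {s0, s4, s5, s6}; Z2 = {s0, s1, s4, s5, s6}; fixed.
Sat(E[(~alarm & ~full) U full]) = {s0, s1, s4, s5, s6}

{s0, s1, s4, s5, s6}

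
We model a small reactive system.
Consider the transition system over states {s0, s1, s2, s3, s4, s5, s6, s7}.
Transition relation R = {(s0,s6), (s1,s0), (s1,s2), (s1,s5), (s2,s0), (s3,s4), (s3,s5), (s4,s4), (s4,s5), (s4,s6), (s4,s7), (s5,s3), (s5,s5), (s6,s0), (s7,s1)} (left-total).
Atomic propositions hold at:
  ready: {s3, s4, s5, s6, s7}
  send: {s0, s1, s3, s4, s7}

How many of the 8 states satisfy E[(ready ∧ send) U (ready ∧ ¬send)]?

4

Sat(ready ∧ send) = {s3, s4, s7}
Sat(¬send) = {s2, s5, s6}
Sat(ready ∧ ¬send) = {s5, s6}
E[(ready ∧ send) U (ready ∧ ¬send)]: least fixpoint, start Z0 = Sat((ready ∧ ¬send)) = {s5, s6}, add states in Sat(ready ∧ send) with some successor in Z. Z1 = {s3, s4, s5, s6}; fixed.
Sat(E[(ready ∧ send) U (ready ∧ ¬send)]) = {s3, s4, s5, s6}
|Sat(E[(ready ∧ send) U (ready ∧ ¬send)])| = |{s3, s4, s5, s6}| = 4.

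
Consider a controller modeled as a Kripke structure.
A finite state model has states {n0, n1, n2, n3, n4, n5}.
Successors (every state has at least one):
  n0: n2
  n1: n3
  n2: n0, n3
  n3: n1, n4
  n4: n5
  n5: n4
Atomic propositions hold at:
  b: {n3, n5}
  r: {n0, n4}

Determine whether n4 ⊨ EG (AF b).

Yes

AF b: least fixpoint, start Z0 = {n3, n5}, add states with every successor in Z. Z1 = {n1, n3, n4, n5}; fixed.
Sat(AF b) = {n1, n3, n4, n5}
EG (AF b): greatest fixpoint, start Z0 = {n1, n3, n4, n5}, keep only states in Sat with some successor in Z. Already a fixed point.
Sat(EG (AF b)) = {n1, n3, n4, n5}
n4 ∈ Sat(EG (AF b)) = {n1, n3, n4, n5}, so the formula holds at n4.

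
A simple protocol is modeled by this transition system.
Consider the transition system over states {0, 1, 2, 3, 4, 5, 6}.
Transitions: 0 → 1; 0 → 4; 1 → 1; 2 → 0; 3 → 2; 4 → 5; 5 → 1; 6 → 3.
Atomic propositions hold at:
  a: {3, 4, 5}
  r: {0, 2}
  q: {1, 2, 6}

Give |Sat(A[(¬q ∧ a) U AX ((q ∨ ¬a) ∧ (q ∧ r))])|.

Sat(¬q) = {0, 3, 4, 5}
Sat(¬q ∧ a) = {3, 4, 5}
Sat(¬a) = {0, 1, 2, 6}
Sat(q ∨ ¬a) = {0, 1, 2, 6}
Sat(q ∧ r) = {2}
Sat((q ∨ ¬a) ∧ (q ∧ r)) = {2}
Sat(AX ((q ∨ ¬a) ∧ (q ∧ r))) = {s : every successor in {2}} = {3}
A[(¬q ∧ a) U AX ((q ∨ ¬a) ∧ (q ∧ r))]: least fixpoint, start Z0 = Sat(AX ((q ∨ ¬a) ∧ (q ∧ r))) = {3}, add states in Sat(¬q ∧ a) with every successor in Z. Already a fixed point.
Sat(A[(¬q ∧ a) U AX ((q ∨ ¬a) ∧ (q ∧ r))]) = {3}
|Sat(A[(¬q ∧ a) U AX ((q ∨ ¬a) ∧ (q ∧ r))])| = |{3}| = 1.

1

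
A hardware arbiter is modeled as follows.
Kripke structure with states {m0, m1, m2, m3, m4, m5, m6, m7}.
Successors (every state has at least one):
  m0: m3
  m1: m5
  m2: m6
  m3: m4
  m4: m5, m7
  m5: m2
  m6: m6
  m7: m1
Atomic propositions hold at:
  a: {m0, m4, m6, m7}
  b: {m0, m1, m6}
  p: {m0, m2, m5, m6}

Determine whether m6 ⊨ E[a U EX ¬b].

No

Sat(¬b) = {m2, m3, m4, m5, m7}
Sat(EX ¬b) = {s : some successor in {m2, m3, m4, m5, m7}} = {m0, m1, m3, m4, m5}
E[a U EX ¬b]: least fixpoint, start Z0 = Sat(EX ¬b) = {m0, m1, m3, m4, m5}, add states in Sat(a) with some successor in Z. Z1 = {m0, m1, m3, m4, m5, m7}; fixed.
Sat(E[a U EX ¬b]) = {m0, m1, m3, m4, m5, m7}
m6 ∉ Sat(E[a U EX ¬b]) = {m0, m1, m3, m4, m5, m7}, so the formula does not hold at m6.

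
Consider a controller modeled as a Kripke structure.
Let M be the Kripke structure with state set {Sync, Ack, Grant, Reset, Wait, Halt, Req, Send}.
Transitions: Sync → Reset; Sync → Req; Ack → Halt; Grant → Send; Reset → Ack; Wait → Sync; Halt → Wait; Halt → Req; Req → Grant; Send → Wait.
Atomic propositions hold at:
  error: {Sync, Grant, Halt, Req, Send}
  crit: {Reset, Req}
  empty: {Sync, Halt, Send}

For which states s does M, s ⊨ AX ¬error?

Sat(¬error) = {Ack, Reset, Wait}
Sat(AX ¬error) = {s : every successor in {Ack, Reset, Wait}} = {Reset, Send}

{Reset, Send}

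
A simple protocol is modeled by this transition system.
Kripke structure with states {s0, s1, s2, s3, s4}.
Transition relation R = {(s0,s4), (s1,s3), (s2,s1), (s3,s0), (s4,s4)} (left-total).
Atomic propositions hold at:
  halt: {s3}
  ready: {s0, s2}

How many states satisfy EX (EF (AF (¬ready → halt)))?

Sat(¬ready) = {s1, s3, s4}
Sat(¬ready → halt) = {s0, s2, s3}
AF (¬ready → halt): least fixpoint, start Z0 = {s0, s2, s3}, add states with every successor in Z. Z1 = {s0, s1, s2, s3}; fixed.
Sat(AF (¬ready → halt)) = {s0, s1, s2, s3}
EF (AF (¬ready → halt)): least fixpoint, start Z0 = {s0, s1, s2, s3}, add states with some successor in Z. Already a fixed point.
Sat(EF (AF (¬ready → halt))) = {s0, s1, s2, s3}
Sat(EX (EF (AF (¬ready → halt)))) = {s : some successor in {s0, s1, s2, s3}} = {s1, s2, s3}
|Sat(EX (EF (AF (¬ready → halt))))| = |{s1, s2, s3}| = 3.

3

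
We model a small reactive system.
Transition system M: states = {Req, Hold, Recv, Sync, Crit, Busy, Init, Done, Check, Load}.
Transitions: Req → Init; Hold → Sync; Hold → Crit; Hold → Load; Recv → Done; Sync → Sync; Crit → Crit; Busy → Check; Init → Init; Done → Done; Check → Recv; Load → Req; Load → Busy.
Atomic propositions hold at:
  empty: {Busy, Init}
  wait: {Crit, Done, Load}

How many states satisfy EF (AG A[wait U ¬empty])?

8

Sat(¬empty) = {Req, Hold, Recv, Sync, Crit, Done, Check, Load}
A[wait U ¬empty]: least fixpoint, start Z0 = Sat(¬empty) = {Req, Hold, Recv, Sync, Crit, Done, Check, Load}, add states in Sat(wait) with every successor in Z. Already a fixed point.
Sat(A[wait U ¬empty]) = {Req, Hold, Recv, Sync, Crit, Done, Check, Load}
AG A[wait U ¬empty]: greatest fixpoint, start Z0 = {Req, Hold, Recv, Sync, Crit, Done, Check, Load}, keep only states in Sat with every successor in Z. Z1 = {Hold, Recv, Sync, Crit, Done, Check}; Z2 = {Recv, Sync, Crit, Done, Check}; fixed.
Sat(AG A[wait U ¬empty]) = {Recv, Sync, Crit, Done, Check}
EF (AG A[wait U ¬empty]): least fixpoint, start Z0 = {Recv, Sync, Crit, Done, Check}, add states with some successor in Z. Z1 = {Hold, Recv, Sync, Crit, Busy, Done, Check}; Z2 = {Hold, Recv, Sync, Crit, Busy, Done, Check, Load}; fixed.
Sat(EF (AG A[wait U ¬empty])) = {Hold, Recv, Sync, Crit, Busy, Done, Check, Load}
|Sat(EF (AG A[wait U ¬empty]))| = |{Hold, Recv, Sync, Crit, Busy, Done, Check, Load}| = 8.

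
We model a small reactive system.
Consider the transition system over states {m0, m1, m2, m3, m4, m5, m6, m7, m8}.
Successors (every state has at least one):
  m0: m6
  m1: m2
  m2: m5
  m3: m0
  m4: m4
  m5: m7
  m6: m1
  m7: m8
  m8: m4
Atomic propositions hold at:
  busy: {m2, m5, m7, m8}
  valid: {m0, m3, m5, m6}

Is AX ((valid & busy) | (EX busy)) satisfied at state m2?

Yes

Sat(valid & busy) = {m5}
Sat(EX busy) = {s : some successor in {m2, m5, m7, m8}} = {m1, m2, m5, m7}
Sat((valid & busy) | (EX busy)) = {m1, m2, m5, m7}
Sat(AX ((valid & busy) | (EX busy))) = {s : every successor in {m1, m2, m5, m7}} = {m1, m2, m5, m6}
m2 ∈ Sat(AX ((valid & busy) | (EX busy))) = {m1, m2, m5, m6}, so the formula holds at m2.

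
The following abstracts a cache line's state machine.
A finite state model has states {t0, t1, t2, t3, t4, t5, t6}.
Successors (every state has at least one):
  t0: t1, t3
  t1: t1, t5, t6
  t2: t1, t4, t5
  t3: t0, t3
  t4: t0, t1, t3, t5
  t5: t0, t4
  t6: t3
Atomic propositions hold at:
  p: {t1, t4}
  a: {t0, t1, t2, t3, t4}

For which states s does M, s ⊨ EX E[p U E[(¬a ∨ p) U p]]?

{t0, t1, t2, t4, t5}

Sat(¬a) = {t5, t6}
Sat(¬a ∨ p) = {t1, t4, t5, t6}
E[(¬a ∨ p) U p]: least fixpoint, start Z0 = Sat(p) = {t1, t4}, add states in Sat(¬a ∨ p) with some successor in Z. Z1 = {t1, t4, t5}; fixed.
Sat(E[(¬a ∨ p) U p]) = {t1, t4, t5}
E[p U E[(¬a ∨ p) U p]]: least fixpoint, start Z0 = Sat(E[(¬a ∨ p) U p]) = {t1, t4, t5}, add states in Sat(p) with some successor in Z. Already a fixed point.
Sat(E[p U E[(¬a ∨ p) U p]]) = {t1, t4, t5}
Sat(EX E[p U E[(¬a ∨ p) U p]]) = {s : some successor in {t1, t4, t5}} = {t0, t1, t2, t4, t5}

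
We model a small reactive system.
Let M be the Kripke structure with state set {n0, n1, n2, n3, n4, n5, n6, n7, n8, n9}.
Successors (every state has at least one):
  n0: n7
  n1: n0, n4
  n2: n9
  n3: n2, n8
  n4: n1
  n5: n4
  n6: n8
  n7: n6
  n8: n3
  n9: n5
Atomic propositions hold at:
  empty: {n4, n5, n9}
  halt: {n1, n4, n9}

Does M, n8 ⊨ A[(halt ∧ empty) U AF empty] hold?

No

Sat(halt ∧ empty) = {n4, n9}
AF empty: least fixpoint, start Z0 = {n4, n5, n9}, add states with every successor in Z. Z1 = {n2, n4, n5, n9}; fixed.
Sat(AF empty) = {n2, n4, n5, n9}
A[(halt ∧ empty) U AF empty]: least fixpoint, start Z0 = Sat(AF empty) = {n2, n4, n5, n9}, add states in Sat(halt ∧ empty) with every successor in Z. Already a fixed point.
Sat(A[(halt ∧ empty) U AF empty]) = {n2, n4, n5, n9}
n8 ∉ Sat(A[(halt ∧ empty) U AF empty]) = {n2, n4, n5, n9}, so the formula does not hold at n8.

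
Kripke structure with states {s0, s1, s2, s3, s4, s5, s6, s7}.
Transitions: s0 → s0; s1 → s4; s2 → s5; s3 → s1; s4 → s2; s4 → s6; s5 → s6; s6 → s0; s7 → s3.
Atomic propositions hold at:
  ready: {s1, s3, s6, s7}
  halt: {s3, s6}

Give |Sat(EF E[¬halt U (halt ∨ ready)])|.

7

Sat(¬halt) = {s0, s1, s2, s4, s5, s7}
Sat(halt ∨ ready) = {s1, s3, s6, s7}
E[¬halt U (halt ∨ ready)]: least fixpoint, start Z0 = Sat((halt ∨ ready)) = {s1, s3, s6, s7}, add states in Sat(¬halt) with some successor in Z. Z1 = {s1, s3, s4, s5, s6, s7}; Z2 = {s1, s2, s3, s4, s5, s6, s7}; fixed.
Sat(E[¬halt U (halt ∨ ready)]) = {s1, s2, s3, s4, s5, s6, s7}
EF E[¬halt U (halt ∨ ready)]: least fixpoint, start Z0 = {s1, s2, s3, s4, s5, s6, s7}, add states with some successor in Z. Already a fixed point.
Sat(EF E[¬halt U (halt ∨ ready)]) = {s1, s2, s3, s4, s5, s6, s7}
|Sat(EF E[¬halt U (halt ∨ ready)])| = |{s1, s2, s3, s4, s5, s6, s7}| = 7.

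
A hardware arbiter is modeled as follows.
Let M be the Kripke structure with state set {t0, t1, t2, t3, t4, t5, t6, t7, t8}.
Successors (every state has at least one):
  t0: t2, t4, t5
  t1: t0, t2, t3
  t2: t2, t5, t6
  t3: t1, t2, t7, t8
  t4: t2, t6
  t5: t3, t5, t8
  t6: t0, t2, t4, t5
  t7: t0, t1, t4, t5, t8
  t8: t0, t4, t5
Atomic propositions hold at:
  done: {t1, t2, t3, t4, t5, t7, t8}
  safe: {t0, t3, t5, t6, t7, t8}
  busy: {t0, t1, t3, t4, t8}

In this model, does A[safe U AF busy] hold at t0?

Yes

AF busy: least fixpoint, start Z0 = {t0, t1, t3, t4, t8}, add states with every successor in Z. Already a fixed point.
Sat(AF busy) = {t0, t1, t3, t4, t8}
A[safe U AF busy]: least fixpoint, start Z0 = Sat(AF busy) = {t0, t1, t3, t4, t8}, add states in Sat(safe) with every successor in Z. Already a fixed point.
Sat(A[safe U AF busy]) = {t0, t1, t3, t4, t8}
t0 ∈ Sat(A[safe U AF busy]) = {t0, t1, t3, t4, t8}, so the formula holds at t0.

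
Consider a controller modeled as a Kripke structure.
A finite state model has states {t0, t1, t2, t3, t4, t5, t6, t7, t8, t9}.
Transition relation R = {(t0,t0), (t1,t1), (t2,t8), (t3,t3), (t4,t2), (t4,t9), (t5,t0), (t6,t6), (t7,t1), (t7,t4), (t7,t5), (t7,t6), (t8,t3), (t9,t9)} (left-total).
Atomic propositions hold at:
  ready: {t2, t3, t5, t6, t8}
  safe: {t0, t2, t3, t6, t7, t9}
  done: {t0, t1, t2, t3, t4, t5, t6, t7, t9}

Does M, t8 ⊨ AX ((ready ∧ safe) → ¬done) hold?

Sat(ready ∧ safe) = {t2, t3, t6}
Sat(¬done) = {t8}
Sat((ready ∧ safe) → ¬done) = {t0, t1, t4, t5, t7, t8, t9}
Sat(AX ((ready ∧ safe) → ¬done)) = {s : every successor in {t0, t1, t4, t5, t7, t8, t9}} = {t0, t1, t2, t5, t9}
t8 ∉ Sat(AX ((ready ∧ safe) → ¬done)) = {t0, t1, t2, t5, t9}, so the formula does not hold at t8.

No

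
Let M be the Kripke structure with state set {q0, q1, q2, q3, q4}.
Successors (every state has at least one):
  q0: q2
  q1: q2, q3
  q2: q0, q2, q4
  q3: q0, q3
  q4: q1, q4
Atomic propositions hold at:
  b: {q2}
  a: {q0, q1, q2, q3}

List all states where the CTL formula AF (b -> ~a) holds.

{q0, q1, q3, q4}

Sat(~a) = {q4}
Sat(b -> ~a) = {q0, q1, q3, q4}
AF (b -> ~a): least fixpoint, start Z0 = {q0, q1, q3, q4}, add states with every successor in Z. Already a fixed point.
Sat(AF (b -> ~a)) = {q0, q1, q3, q4}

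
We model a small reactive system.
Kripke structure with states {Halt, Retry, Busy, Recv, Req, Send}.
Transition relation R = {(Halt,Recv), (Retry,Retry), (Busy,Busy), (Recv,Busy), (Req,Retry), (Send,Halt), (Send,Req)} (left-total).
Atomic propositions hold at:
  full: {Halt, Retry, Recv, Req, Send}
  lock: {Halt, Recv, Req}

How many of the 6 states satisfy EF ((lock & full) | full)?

5

Sat(lock & full) = {Halt, Recv, Req}
Sat((lock & full) | full) = {Halt, Retry, Recv, Req, Send}
EF ((lock & full) | full): least fixpoint, start Z0 = {Halt, Retry, Recv, Req, Send}, add states with some successor in Z. Already a fixed point.
Sat(EF ((lock & full) | full)) = {Halt, Retry, Recv, Req, Send}
|Sat(EF ((lock & full) | full))| = |{Halt, Retry, Recv, Req, Send}| = 5.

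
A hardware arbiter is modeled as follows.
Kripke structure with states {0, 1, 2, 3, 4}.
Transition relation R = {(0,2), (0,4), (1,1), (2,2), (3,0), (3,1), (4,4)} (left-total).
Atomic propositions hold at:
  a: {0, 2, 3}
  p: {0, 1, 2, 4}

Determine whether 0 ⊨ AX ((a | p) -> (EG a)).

No

Sat(a | p) = {0, 1, 2, 3, 4}
EG a: greatest fixpoint, start Z0 = {0, 2, 3}, keep only states in Sat with some successor in Z. Already a fixed point.
Sat(EG a) = {0, 2, 3}
Sat((a | p) -> (EG a)) = {0, 2, 3}
Sat(AX ((a | p) -> (EG a))) = {s : every successor in {0, 2, 3}} = {2}
0 ∉ Sat(AX ((a | p) -> (EG a))) = {2}, so the formula does not hold at 0.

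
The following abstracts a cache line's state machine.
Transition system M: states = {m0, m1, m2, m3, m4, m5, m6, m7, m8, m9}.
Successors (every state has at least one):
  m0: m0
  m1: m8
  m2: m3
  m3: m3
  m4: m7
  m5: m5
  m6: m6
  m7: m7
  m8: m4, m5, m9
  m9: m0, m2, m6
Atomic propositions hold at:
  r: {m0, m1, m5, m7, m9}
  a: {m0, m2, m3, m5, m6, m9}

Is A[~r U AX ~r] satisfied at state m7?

Sat(~r) = {m2, m3, m4, m6, m8}
Sat(AX ~r) = {s : every successor in {m2, m3, m4, m6, m8}} = {m1, m2, m3, m6}
A[~r U AX ~r]: least fixpoint, start Z0 = Sat(AX ~r) = {m1, m2, m3, m6}, add states in Sat(~r) with every successor in Z. Already a fixed point.
Sat(A[~r U AX ~r]) = {m1, m2, m3, m6}
m7 ∉ Sat(A[~r U AX ~r]) = {m1, m2, m3, m6}, so the formula does not hold at m7.

No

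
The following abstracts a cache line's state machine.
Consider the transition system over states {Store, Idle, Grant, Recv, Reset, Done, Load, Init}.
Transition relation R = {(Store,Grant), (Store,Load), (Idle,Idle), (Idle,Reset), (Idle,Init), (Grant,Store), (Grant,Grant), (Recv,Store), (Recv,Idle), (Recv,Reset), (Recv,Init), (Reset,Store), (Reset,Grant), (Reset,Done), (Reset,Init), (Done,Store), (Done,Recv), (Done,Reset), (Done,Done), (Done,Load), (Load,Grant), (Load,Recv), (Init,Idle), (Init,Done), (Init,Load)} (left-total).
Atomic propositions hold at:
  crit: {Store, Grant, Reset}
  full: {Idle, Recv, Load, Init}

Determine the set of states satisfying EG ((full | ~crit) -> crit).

Sat(~crit) = {Idle, Recv, Done, Load, Init}
Sat(full | ~crit) = {Idle, Recv, Done, Load, Init}
Sat((full | ~crit) -> crit) = {Store, Grant, Reset}
EG ((full | ~crit) -> crit): greatest fixpoint, start Z0 = {Store, Grant, Reset}, keep only states in Sat with some successor in Z. Already a fixed point.
Sat(EG ((full | ~crit) -> crit)) = {Store, Grant, Reset}

{Store, Grant, Reset}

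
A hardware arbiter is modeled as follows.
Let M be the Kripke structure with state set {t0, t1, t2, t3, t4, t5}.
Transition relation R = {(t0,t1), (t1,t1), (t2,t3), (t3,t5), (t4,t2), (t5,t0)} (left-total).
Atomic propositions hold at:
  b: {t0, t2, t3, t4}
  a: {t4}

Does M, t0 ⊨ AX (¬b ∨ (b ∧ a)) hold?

Yes

Sat(¬b) = {t1, t5}
Sat(b ∧ a) = {t4}
Sat(¬b ∨ (b ∧ a)) = {t1, t4, t5}
Sat(AX (¬b ∨ (b ∧ a))) = {s : every successor in {t1, t4, t5}} = {t0, t1, t3}
t0 ∈ Sat(AX (¬b ∨ (b ∧ a))) = {t0, t1, t3}, so the formula holds at t0.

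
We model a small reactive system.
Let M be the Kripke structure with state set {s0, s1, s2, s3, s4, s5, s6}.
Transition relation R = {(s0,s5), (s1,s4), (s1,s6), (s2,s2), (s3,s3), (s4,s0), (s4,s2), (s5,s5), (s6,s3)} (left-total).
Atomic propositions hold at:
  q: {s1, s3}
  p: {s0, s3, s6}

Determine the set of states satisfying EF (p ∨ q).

{s0, s1, s3, s4, s6}

Sat(p ∨ q) = {s0, s1, s3, s6}
EF (p ∨ q): least fixpoint, start Z0 = {s0, s1, s3, s6}, add states with some successor in Z. Z1 = {s0, s1, s3, s4, s6}; fixed.
Sat(EF (p ∨ q)) = {s0, s1, s3, s4, s6}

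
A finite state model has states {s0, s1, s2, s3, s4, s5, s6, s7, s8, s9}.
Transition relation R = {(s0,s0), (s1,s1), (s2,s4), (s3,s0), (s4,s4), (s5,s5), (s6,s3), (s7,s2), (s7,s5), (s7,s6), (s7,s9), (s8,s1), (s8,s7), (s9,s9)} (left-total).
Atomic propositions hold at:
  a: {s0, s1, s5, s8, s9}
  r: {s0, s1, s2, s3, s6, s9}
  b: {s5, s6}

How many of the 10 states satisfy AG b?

1

AG b: greatest fixpoint, start Z0 = {s5, s6}, keep only states in Sat with every successor in Z. Z1 = {s5}; fixed.
Sat(AG b) = {s5}
|Sat(AG b)| = |{s5}| = 1.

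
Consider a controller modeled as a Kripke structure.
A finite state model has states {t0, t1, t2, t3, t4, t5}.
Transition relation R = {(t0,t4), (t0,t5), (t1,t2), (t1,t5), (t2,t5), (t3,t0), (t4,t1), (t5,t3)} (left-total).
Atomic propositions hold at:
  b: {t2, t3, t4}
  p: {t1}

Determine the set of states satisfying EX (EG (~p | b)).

Sat(~p) = {t0, t2, t3, t4, t5}
Sat(~p | b) = {t0, t2, t3, t4, t5}
EG (~p | b): greatest fixpoint, start Z0 = {t0, t2, t3, t4, t5}, keep only states in Sat with some successor in Z. Z1 = {t0, t2, t3, t5}; fixed.
Sat(EG (~p | b)) = {t0, t2, t3, t5}
Sat(EX (EG (~p | b))) = {s : some successor in {t0, t2, t3, t5}} = {t0, t1, t2, t3, t5}

{t0, t1, t2, t3, t5}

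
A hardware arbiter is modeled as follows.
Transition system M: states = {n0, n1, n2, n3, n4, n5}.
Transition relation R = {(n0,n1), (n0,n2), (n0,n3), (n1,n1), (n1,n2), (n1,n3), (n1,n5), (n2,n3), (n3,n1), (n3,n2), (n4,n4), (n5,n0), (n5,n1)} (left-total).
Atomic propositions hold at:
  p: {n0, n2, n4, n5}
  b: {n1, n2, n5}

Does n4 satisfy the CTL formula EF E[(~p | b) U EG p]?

Yes

Sat(~p) = {n1, n3}
Sat(~p | b) = {n1, n2, n3, n5}
EG p: greatest fixpoint, start Z0 = {n0, n2, n4, n5}, keep only states in Sat with some successor in Z. Z1 = {n0, n4, n5}; Z2 = {n4, n5}; Z3 = {n4}; fixed.
Sat(EG p) = {n4}
E[(~p | b) U EG p]: least fixpoint, start Z0 = Sat(EG p) = {n4}, add states in Sat(~p | b) with some successor in Z. Already a fixed point.
Sat(E[(~p | b) U EG p]) = {n4}
EF E[(~p | b) U EG p]: least fixpoint, start Z0 = {n4}, add states with some successor in Z. Already a fixed point.
Sat(EF E[(~p | b) U EG p]) = {n4}
n4 ∈ Sat(EF E[(~p | b) U EG p]) = {n4}, so the formula holds at n4.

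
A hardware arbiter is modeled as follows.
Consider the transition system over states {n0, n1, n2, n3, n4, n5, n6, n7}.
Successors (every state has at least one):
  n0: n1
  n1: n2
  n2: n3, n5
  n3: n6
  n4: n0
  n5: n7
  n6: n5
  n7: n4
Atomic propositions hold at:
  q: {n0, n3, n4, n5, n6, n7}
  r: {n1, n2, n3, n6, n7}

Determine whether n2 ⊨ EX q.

Sat(EX q) = {s : some successor in {n0, n3, n4, n5, n6, n7}} = {n2, n3, n4, n5, n6, n7}
n2 ∈ Sat(EX q) = {n2, n3, n4, n5, n6, n7}, so the formula holds at n2.

Yes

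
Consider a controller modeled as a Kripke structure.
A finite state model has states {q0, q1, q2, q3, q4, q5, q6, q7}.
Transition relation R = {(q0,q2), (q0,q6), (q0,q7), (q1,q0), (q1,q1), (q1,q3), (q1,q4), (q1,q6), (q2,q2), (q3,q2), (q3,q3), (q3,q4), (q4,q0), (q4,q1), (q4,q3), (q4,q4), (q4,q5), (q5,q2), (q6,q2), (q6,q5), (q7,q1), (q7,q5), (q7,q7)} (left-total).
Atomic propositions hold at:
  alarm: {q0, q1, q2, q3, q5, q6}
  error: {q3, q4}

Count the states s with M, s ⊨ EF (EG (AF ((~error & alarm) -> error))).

Sat(~error) = {q0, q1, q2, q5, q6, q7}
Sat(~error & alarm) = {q0, q1, q2, q5, q6}
Sat((~error & alarm) -> error) = {q3, q4, q7}
AF ((~error & alarm) -> error): least fixpoint, start Z0 = {q3, q4, q7}, add states with every successor in Z. Already a fixed point.
Sat(AF ((~error & alarm) -> error)) = {q3, q4, q7}
EG (AF ((~error & alarm) -> error)): greatest fixpoint, start Z0 = {q3, q4, q7}, keep only states in Sat with some successor in Z. Already a fixed point.
Sat(EG (AF ((~error & alarm) -> error))) = {q3, q4, q7}
EF (EG (AF ((~error & alarm) -> error))): least fixpoint, start Z0 = {q3, q4, q7}, add states with some successor in Z. Z1 = {q0, q1, q3, q4, q7}; fixed.
Sat(EF (EG (AF ((~error & alarm) -> error)))) = {q0, q1, q3, q4, q7}
|Sat(EF (EG (AF ((~error & alarm) -> error))))| = |{q0, q1, q3, q4, q7}| = 5.

5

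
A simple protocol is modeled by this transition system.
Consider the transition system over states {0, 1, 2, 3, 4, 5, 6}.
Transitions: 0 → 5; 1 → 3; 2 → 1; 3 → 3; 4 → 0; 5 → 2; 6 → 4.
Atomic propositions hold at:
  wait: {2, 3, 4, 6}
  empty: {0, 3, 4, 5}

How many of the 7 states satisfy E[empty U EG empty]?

EG empty: greatest fixpoint, start Z0 = {0, 3, 4, 5}, keep only states in Sat with some successor in Z. Z1 = {0, 3, 4}; Z2 = {3, 4}; Z3 = {3}; fixed.
Sat(EG empty) = {3}
E[empty U EG empty]: least fixpoint, start Z0 = Sat(EG empty) = {3}, add states in Sat(empty) with some successor in Z. Already a fixed point.
Sat(E[empty U EG empty]) = {3}
|Sat(E[empty U EG empty])| = |{3}| = 1.

1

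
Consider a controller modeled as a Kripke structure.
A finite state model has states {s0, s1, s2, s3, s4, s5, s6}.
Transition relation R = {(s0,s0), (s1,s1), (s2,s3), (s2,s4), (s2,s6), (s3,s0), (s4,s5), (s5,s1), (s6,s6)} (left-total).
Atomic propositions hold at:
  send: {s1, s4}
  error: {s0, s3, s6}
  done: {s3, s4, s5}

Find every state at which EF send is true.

{s1, s2, s4, s5}

EF send: least fixpoint, start Z0 = {s1, s4}, add states with some successor in Z. Z1 = {s1, s2, s4, s5}; fixed.
Sat(EF send) = {s1, s2, s4, s5}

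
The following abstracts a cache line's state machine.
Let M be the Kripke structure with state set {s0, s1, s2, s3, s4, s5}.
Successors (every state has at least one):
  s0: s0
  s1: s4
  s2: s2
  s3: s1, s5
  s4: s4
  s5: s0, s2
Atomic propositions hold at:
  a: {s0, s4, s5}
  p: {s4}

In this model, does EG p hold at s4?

EG p: greatest fixpoint, start Z0 = {s4}, keep only states in Sat with some successor in Z. Already a fixed point.
Sat(EG p) = {s4}
s4 ∈ Sat(EG p) = {s4}, so the formula holds at s4.

Yes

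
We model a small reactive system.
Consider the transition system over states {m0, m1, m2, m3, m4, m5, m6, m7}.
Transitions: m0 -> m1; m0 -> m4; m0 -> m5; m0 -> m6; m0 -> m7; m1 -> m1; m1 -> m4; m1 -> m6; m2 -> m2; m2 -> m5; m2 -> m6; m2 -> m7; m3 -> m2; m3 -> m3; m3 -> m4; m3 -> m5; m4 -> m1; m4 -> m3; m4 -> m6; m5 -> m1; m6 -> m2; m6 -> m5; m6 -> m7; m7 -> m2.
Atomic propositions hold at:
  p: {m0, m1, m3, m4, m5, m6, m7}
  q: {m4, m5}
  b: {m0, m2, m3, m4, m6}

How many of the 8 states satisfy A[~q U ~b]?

Sat(~q) = {m0, m1, m2, m3, m6, m7}
Sat(~b) = {m1, m5, m7}
A[~q U ~b]: least fixpoint, start Z0 = Sat(~b) = {m1, m5, m7}, add states in Sat(~q) with every successor in Z. Already a fixed point.
Sat(A[~q U ~b]) = {m1, m5, m7}
|Sat(A[~q U ~b])| = |{m1, m5, m7}| = 3.

3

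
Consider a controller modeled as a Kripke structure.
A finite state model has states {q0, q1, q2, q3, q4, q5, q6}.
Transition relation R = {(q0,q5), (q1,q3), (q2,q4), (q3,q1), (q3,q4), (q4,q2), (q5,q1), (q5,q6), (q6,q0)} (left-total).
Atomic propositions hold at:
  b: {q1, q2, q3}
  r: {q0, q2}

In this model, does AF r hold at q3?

AF r: least fixpoint, start Z0 = {q0, q2}, add states with every successor in Z. Z1 = {q0, q2, q4, q6}; fixed.
Sat(AF r) = {q0, q2, q4, q6}
q3 ∉ Sat(AF r) = {q0, q2, q4, q6}, so the formula does not hold at q3.

No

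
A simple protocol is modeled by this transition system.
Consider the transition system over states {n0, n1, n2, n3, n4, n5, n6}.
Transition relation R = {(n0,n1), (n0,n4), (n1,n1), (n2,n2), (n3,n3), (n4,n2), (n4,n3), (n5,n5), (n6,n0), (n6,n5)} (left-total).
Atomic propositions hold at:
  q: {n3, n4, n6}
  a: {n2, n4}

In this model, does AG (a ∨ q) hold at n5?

No

Sat(a ∨ q) = {n2, n3, n4, n6}
AG (a ∨ q): greatest fixpoint, start Z0 = {n2, n3, n4, n6}, keep only states in Sat with every successor in Z. Z1 = {n2, n3, n4}; fixed.
Sat(AG (a ∨ q)) = {n2, n3, n4}
n5 ∉ Sat(AG (a ∨ q)) = {n2, n3, n4}, so the formula does not hold at n5.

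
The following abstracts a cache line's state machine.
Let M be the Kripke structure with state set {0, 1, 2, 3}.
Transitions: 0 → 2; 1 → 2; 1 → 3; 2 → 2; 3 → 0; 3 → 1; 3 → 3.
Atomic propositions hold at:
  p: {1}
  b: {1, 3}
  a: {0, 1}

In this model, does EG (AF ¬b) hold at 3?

No

Sat(¬b) = {0, 2}
AF ¬b: least fixpoint, start Z0 = {0, 2}, add states with every successor in Z. Already a fixed point.
Sat(AF ¬b) = {0, 2}
EG (AF ¬b): greatest fixpoint, start Z0 = {0, 2}, keep only states in Sat with some successor in Z. Already a fixed point.
Sat(EG (AF ¬b)) = {0, 2}
3 ∉ Sat(EG (AF ¬b)) = {0, 2}, so the formula does not hold at 3.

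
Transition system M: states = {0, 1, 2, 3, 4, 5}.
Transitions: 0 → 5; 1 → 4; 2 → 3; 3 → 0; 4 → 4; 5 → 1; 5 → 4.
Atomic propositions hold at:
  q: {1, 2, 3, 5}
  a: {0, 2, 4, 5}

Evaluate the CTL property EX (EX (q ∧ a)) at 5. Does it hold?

Sat(q ∧ a) = {2, 5}
Sat(EX (q ∧ a)) = {s : some successor in {2, 5}} = {0}
Sat(EX (EX (q ∧ a))) = {s : some successor in {0}} = {3}
5 ∉ Sat(EX (EX (q ∧ a))) = {3}, so the formula does not hold at 5.

No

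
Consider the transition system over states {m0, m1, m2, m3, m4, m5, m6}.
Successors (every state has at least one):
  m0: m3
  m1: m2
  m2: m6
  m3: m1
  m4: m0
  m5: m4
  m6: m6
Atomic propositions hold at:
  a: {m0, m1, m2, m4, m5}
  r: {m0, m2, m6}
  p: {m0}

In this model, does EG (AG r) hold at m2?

AG r: greatest fixpoint, start Z0 = {m0, m2, m6}, keep only states in Sat with every successor in Z. Z1 = {m2, m6}; fixed.
Sat(AG r) = {m2, m6}
EG (AG r): greatest fixpoint, start Z0 = {m2, m6}, keep only states in Sat with some successor in Z. Already a fixed point.
Sat(EG (AG r)) = {m2, m6}
m2 ∈ Sat(EG (AG r)) = {m2, m6}, so the formula holds at m2.

Yes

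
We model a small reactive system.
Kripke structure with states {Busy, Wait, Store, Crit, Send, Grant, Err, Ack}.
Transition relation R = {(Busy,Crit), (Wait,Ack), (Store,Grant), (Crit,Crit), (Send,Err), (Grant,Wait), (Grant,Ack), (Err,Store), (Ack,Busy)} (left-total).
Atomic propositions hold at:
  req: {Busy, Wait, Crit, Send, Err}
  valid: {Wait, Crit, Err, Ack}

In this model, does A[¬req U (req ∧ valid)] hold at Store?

No

Sat(¬req) = {Store, Grant, Ack}
Sat(req ∧ valid) = {Wait, Crit, Err}
A[¬req U (req ∧ valid)]: least fixpoint, start Z0 = Sat((req ∧ valid)) = {Wait, Crit, Err}, add states in Sat(¬req) with every successor in Z. Already a fixed point.
Sat(A[¬req U (req ∧ valid)]) = {Wait, Crit, Err}
Store ∉ Sat(A[¬req U (req ∧ valid)]) = {Wait, Crit, Err}, so the formula does not hold at Store.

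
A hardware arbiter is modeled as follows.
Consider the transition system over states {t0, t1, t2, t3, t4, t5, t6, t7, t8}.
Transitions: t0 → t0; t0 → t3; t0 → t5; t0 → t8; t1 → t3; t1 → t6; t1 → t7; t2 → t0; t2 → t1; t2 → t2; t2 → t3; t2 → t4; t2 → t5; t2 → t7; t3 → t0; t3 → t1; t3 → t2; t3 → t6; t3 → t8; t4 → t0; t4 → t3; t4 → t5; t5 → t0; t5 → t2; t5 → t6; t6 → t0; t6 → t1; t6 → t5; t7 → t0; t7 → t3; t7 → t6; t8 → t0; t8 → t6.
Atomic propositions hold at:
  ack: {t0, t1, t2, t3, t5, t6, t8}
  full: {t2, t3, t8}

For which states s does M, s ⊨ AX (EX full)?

Sat(EX full) = {s : some successor in {t2, t3, t8}} = {t0, t1, t2, t3, t4, t5, t7}
Sat(AX (EX full)) = {s : every successor in {t0, t1, t2, t3, t4, t5, t7}} = {t2, t4, t6}

{t2, t4, t6}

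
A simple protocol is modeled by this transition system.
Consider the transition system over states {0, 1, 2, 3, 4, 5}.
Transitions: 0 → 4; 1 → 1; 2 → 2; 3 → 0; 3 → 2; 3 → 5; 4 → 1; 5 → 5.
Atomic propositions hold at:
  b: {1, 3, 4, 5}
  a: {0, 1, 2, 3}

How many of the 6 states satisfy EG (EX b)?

Sat(EX b) = {s : some successor in {1, 3, 4, 5}} = {0, 1, 3, 4, 5}
EG (EX b): greatest fixpoint, start Z0 = {0, 1, 3, 4, 5}, keep only states in Sat with some successor in Z. Already a fixed point.
Sat(EG (EX b)) = {0, 1, 3, 4, 5}
|Sat(EG (EX b))| = |{0, 1, 3, 4, 5}| = 5.

5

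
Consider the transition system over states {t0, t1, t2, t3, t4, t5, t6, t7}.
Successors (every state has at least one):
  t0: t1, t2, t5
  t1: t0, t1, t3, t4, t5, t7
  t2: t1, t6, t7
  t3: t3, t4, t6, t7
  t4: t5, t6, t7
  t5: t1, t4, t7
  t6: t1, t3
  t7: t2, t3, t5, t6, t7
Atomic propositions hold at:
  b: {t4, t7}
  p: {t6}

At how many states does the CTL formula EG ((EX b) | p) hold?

7

Sat(EX b) = {s : some successor in {t4, t7}} = {t1, t2, t3, t4, t5, t7}
Sat((EX b) | p) = {t1, t2, t3, t4, t5, t6, t7}
EG ((EX b) | p): greatest fixpoint, start Z0 = {t1, t2, t3, t4, t5, t6, t7}, keep only states in Sat with some successor in Z. Already a fixed point.
Sat(EG ((EX b) | p)) = {t1, t2, t3, t4, t5, t6, t7}
|Sat(EG ((EX b) | p))| = |{t1, t2, t3, t4, t5, t6, t7}| = 7.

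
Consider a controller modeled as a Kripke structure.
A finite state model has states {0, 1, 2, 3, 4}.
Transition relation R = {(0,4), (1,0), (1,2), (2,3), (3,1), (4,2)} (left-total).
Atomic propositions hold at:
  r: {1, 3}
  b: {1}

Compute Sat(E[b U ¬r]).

Sat(¬r) = {0, 2, 4}
E[b U ¬r]: least fixpoint, start Z0 = Sat(¬r) = {0, 2, 4}, add states in Sat(b) with some successor in Z. Z1 = {0, 1, 2, 4}; fixed.
Sat(E[b U ¬r]) = {0, 1, 2, 4}

{0, 1, 2, 4}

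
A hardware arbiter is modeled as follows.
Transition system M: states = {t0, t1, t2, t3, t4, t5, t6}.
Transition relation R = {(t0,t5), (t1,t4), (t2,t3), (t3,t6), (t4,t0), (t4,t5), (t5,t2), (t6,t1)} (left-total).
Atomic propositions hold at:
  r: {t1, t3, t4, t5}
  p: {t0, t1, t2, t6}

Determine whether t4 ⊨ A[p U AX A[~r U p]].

Sat(~r) = {t0, t2, t6}
A[~r U p]: least fixpoint, start Z0 = Sat(p) = {t0, t1, t2, t6}, add states in Sat(~r) with every successor in Z. Already a fixed point.
Sat(A[~r U p]) = {t0, t1, t2, t6}
Sat(AX A[~r U p]) = {s : every successor in {t0, t1, t2, t6}} = {t3, t5, t6}
A[p U AX A[~r U p]]: least fixpoint, start Z0 = Sat(AX A[~r U p]) = {t3, t5, t6}, add states in Sat(p) with every successor in Z. Z1 = {t0, t2, t3, t5, t6}; fixed.
Sat(A[p U AX A[~r U p]]) = {t0, t2, t3, t5, t6}
t4 ∉ Sat(A[p U AX A[~r U p]]) = {t0, t2, t3, t5, t6}, so the formula does not hold at t4.

No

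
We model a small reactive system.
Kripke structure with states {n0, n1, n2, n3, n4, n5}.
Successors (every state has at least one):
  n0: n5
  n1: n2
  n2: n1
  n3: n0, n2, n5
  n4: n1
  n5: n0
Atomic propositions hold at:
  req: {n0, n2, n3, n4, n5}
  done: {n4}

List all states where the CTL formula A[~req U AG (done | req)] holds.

{n0, n5}

Sat(~req) = {n1}
Sat(done | req) = {n0, n2, n3, n4, n5}
AG (done | req): greatest fixpoint, start Z0 = {n0, n2, n3, n4, n5}, keep only states in Sat with every successor in Z. Z1 = {n0, n3, n5}; Z2 = {n0, n5}; fixed.
Sat(AG (done | req)) = {n0, n5}
A[~req U AG (done | req)]: least fixpoint, start Z0 = Sat(AG (done | req)) = {n0, n5}, add states in Sat(~req) with every successor in Z. Already a fixed point.
Sat(A[~req U AG (done | req)]) = {n0, n5}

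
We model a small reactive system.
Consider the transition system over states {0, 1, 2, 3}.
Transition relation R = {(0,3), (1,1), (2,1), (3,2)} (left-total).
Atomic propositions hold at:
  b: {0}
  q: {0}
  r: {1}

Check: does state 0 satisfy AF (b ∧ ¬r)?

Sat(¬r) = {0, 2, 3}
Sat(b ∧ ¬r) = {0}
AF (b ∧ ¬r): least fixpoint, start Z0 = {0}, add states with every successor in Z. Already a fixed point.
Sat(AF (b ∧ ¬r)) = {0}
0 ∈ Sat(AF (b ∧ ¬r)) = {0}, so the formula holds at 0.

Yes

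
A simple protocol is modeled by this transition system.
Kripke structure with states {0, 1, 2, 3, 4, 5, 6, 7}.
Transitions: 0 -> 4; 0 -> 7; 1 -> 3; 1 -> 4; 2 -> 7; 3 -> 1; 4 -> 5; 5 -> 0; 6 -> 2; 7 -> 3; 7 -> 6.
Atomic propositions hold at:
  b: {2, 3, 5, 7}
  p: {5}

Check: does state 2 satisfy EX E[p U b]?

Yes

E[p U b]: least fixpoint, start Z0 = Sat(b) = {2, 3, 5, 7}, add states in Sat(p) with some successor in Z. Already a fixed point.
Sat(E[p U b]) = {2, 3, 5, 7}
Sat(EX E[p U b]) = {s : some successor in {2, 3, 5, 7}} = {0, 1, 2, 4, 6, 7}
2 ∈ Sat(EX E[p U b]) = {0, 1, 2, 4, 6, 7}, so the formula holds at 2.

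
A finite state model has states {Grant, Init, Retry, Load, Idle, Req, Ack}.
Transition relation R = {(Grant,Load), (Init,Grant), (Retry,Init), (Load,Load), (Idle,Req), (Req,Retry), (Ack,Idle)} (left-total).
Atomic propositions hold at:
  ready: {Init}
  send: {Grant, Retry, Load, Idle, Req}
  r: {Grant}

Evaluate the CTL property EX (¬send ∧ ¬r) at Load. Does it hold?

No

Sat(¬send) = {Init, Ack}
Sat(¬r) = {Init, Retry, Load, Idle, Req, Ack}
Sat(¬send ∧ ¬r) = {Init, Ack}
Sat(EX (¬send ∧ ¬r)) = {s : some successor in {Init, Ack}} = {Retry}
Load ∉ Sat(EX (¬send ∧ ¬r)) = {Retry}, so the formula does not hold at Load.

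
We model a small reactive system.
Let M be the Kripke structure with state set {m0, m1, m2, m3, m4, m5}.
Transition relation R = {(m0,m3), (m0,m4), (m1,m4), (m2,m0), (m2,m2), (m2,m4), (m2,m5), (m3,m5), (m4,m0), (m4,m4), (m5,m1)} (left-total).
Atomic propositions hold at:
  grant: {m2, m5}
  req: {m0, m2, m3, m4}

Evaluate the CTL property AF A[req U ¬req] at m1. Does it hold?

Sat(¬req) = {m1, m5}
A[req U ¬req]: least fixpoint, start Z0 = Sat(¬req) = {m1, m5}, add states in Sat(req) with every successor in Z. Z1 = {m1, m3, m5}; fixed.
Sat(A[req U ¬req]) = {m1, m3, m5}
AF A[req U ¬req]: least fixpoint, start Z0 = {m1, m3, m5}, add states with every successor in Z. Already a fixed point.
Sat(AF A[req U ¬req]) = {m1, m3, m5}
m1 ∈ Sat(AF A[req U ¬req]) = {m1, m3, m5}, so the formula holds at m1.

Yes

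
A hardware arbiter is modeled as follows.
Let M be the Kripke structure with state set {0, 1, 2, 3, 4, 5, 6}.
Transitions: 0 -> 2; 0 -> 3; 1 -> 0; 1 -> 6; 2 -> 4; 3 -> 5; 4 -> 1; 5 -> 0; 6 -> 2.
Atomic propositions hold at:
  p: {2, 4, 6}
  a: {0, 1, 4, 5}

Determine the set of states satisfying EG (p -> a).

Sat(p -> a) = {0, 1, 3, 4, 5}
EG (p -> a): greatest fixpoint, start Z0 = {0, 1, 3, 4, 5}, keep only states in Sat with some successor in Z. Already a fixed point.
Sat(EG (p -> a)) = {0, 1, 3, 4, 5}

{0, 1, 3, 4, 5}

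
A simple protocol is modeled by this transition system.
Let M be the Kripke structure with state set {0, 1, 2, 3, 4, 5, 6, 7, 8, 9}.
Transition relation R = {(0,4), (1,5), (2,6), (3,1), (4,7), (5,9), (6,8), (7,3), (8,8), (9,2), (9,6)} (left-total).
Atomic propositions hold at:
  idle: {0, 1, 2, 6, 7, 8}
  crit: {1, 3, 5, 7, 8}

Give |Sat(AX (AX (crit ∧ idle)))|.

Sat(crit ∧ idle) = {1, 7, 8}
Sat(AX (crit ∧ idle)) = {s : every successor in {1, 7, 8}} = {3, 4, 6, 8}
Sat(AX (AX (crit ∧ idle))) = {s : every successor in {3, 4, 6, 8}} = {0, 2, 6, 7, 8}
|Sat(AX (AX (crit ∧ idle)))| = |{0, 2, 6, 7, 8}| = 5.

5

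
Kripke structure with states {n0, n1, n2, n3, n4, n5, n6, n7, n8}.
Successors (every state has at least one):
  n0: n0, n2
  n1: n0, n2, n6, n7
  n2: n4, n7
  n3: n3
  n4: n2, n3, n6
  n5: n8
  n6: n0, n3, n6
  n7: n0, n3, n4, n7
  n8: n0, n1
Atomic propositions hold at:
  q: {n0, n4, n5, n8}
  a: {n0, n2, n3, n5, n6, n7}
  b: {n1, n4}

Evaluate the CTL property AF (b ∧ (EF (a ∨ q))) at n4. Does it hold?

Yes

Sat(a ∨ q) = {n0, n2, n3, n4, n5, n6, n7, n8}
EF (a ∨ q): least fixpoint, start Z0 = {n0, n2, n3, n4, n5, n6, n7, n8}, add states with some successor in Z. Z1 = {n0, n1, n2, n3, n4, n5, n6, n7, n8}; fixed.
Sat(EF (a ∨ q)) = {n0, n1, n2, n3, n4, n5, n6, n7, n8}
Sat(b ∧ (EF (a ∨ q))) = {n1, n4}
AF (b ∧ (EF (a ∨ q))): least fixpoint, start Z0 = {n1, n4}, add states with every successor in Z. Already a fixed point.
Sat(AF (b ∧ (EF (a ∨ q)))) = {n1, n4}
n4 ∈ Sat(AF (b ∧ (EF (a ∨ q)))) = {n1, n4}, so the formula holds at n4.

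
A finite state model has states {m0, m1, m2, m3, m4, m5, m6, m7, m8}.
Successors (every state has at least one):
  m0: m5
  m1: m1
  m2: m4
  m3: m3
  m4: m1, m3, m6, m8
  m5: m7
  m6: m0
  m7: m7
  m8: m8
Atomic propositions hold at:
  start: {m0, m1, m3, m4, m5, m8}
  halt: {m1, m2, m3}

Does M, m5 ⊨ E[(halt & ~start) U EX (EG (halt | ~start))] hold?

Yes

Sat(~start) = {m2, m6, m7}
Sat(halt & ~start) = {m2}
Sat(halt | ~start) = {m1, m2, m3, m6, m7}
EG (halt | ~start): greatest fixpoint, start Z0 = {m1, m2, m3, m6, m7}, keep only states in Sat with some successor in Z. Z1 = {m1, m3, m7}; fixed.
Sat(EG (halt | ~start)) = {m1, m3, m7}
Sat(EX (EG (halt | ~start))) = {s : some successor in {m1, m3, m7}} = {m1, m3, m4, m5, m7}
E[(halt & ~start) U EX (EG (halt | ~start))]: least fixpoint, start Z0 = Sat(EX (EG (halt | ~start))) = {m1, m3, m4, m5, m7}, add states in Sat(halt & ~start) with some successor in Z. Z1 = {m1, m2, m3, m4, m5, m7}; fixed.
Sat(E[(halt & ~start) U EX (EG (halt | ~start))]) = {m1, m2, m3, m4, m5, m7}
m5 ∈ Sat(E[(halt & ~start) U EX (EG (halt | ~start))]) = {m1, m2, m3, m4, m5, m7}, so the formula holds at m5.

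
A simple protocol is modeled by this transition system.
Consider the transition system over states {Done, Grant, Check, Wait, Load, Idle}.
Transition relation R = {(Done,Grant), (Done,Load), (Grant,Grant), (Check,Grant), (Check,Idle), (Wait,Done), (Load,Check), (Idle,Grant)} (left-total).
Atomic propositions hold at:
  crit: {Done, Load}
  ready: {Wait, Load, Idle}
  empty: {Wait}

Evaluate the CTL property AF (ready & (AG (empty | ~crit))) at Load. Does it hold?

Sat(~crit) = {Grant, Check, Wait, Idle}
Sat(empty | ~crit) = {Grant, Check, Wait, Idle}
AG (empty | ~crit): greatest fixpoint, start Z0 = {Grant, Check, Wait, Idle}, keep only states in Sat with every successor in Z. Z1 = {Grant, Check, Idle}; fixed.
Sat(AG (empty | ~crit)) = {Grant, Check, Idle}
Sat(ready & (AG (empty | ~crit))) = {Idle}
AF (ready & (AG (empty | ~crit))): least fixpoint, start Z0 = {Idle}, add states with every successor in Z. Already a fixed point.
Sat(AF (ready & (AG (empty | ~crit)))) = {Idle}
Load ∉ Sat(AF (ready & (AG (empty | ~crit)))) = {Idle}, so the formula does not hold at Load.

No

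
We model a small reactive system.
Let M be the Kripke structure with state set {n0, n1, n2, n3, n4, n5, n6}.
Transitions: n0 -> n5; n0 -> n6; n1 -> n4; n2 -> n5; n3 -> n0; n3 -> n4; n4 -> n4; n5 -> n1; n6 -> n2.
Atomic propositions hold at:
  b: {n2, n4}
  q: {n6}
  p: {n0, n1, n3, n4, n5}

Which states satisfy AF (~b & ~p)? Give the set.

{n6}

Sat(~b) = {n0, n1, n3, n5, n6}
Sat(~p) = {n2, n6}
Sat(~b & ~p) = {n6}
AF (~b & ~p): least fixpoint, start Z0 = {n6}, add states with every successor in Z. Already a fixed point.
Sat(AF (~b & ~p)) = {n6}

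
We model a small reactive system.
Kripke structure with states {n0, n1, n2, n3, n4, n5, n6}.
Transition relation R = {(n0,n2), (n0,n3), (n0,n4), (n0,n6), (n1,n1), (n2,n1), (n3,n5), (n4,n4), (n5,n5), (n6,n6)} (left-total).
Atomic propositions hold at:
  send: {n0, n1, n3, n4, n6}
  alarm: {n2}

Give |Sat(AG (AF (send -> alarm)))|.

2

Sat(send -> alarm) = {n2, n5}
AF (send -> alarm): least fixpoint, start Z0 = {n2, n5}, add states with every successor in Z. Z1 = {n2, n3, n5}; fixed.
Sat(AF (send -> alarm)) = {n2, n3, n5}
AG (AF (send -> alarm)): greatest fixpoint, start Z0 = {n2, n3, n5}, keep only states in Sat with every successor in Z. Z1 = {n3, n5}; fixed.
Sat(AG (AF (send -> alarm))) = {n3, n5}
|Sat(AG (AF (send -> alarm)))| = |{n3, n5}| = 2.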